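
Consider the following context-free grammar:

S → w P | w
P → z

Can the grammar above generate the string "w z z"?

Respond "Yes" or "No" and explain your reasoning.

No - no valid derivation exists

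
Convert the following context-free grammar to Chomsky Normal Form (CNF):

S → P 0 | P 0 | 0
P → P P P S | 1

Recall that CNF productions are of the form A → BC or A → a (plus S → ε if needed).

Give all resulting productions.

T0 → 0; S → 0; P → 1; S → P T0; S → P T0; P → P X0; X0 → P X1; X1 → P S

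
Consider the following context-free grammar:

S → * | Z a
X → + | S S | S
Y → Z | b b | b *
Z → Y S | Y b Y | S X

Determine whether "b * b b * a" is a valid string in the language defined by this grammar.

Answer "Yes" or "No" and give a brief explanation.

Yes - a valid derivation exists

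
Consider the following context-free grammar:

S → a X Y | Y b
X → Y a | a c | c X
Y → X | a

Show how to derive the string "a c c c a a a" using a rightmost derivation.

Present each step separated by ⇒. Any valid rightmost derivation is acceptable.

S ⇒ a X Y ⇒ a X a ⇒ a c X a ⇒ a c c X a ⇒ a c c c X a ⇒ a c c c Y a a ⇒ a c c c a a a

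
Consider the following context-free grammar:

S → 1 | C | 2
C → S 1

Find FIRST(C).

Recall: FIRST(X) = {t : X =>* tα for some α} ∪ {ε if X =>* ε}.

We compute FIRST(C) using the standard algorithm.
FIRST(C) = {1, 2}
FIRST(S) = {1, 2}
Therefore, FIRST(C) = {1, 2}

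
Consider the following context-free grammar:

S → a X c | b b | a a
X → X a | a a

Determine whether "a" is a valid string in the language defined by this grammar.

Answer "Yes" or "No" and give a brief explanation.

No - no valid derivation exists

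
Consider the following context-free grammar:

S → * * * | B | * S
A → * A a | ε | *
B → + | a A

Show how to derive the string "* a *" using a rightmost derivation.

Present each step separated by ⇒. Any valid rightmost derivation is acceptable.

S ⇒ * S ⇒ * B ⇒ * a A ⇒ * a *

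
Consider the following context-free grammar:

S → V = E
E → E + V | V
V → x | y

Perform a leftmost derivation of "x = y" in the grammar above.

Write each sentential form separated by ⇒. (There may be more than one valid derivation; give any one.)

S ⇒ V = E ⇒ x = E ⇒ x = V ⇒ x = y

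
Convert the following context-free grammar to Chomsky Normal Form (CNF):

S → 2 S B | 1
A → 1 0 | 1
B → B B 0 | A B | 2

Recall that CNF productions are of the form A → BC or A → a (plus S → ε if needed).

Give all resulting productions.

T2 → 2; S → 1; T1 → 1; T0 → 0; A → 1; B → 2; S → T2 X0; X0 → S B; A → T1 T0; B → B X1; X1 → B T0; B → A B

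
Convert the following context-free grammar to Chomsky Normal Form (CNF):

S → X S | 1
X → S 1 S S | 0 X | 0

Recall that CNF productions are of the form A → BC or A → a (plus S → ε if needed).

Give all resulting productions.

S → 1; T1 → 1; T0 → 0; X → 0; S → X S; X → S X0; X0 → T1 X1; X1 → S S; X → T0 X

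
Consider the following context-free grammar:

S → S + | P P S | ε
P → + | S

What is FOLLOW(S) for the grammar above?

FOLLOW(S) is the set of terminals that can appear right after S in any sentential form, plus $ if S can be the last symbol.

We compute FOLLOW(S) using the standard algorithm.
FOLLOW(S) starts with {$}.
FIRST(P) = {+, ε}
FIRST(S) = {+, ε}
FOLLOW(P) = {$, +}
FOLLOW(S) = {$, +}
Therefore, FOLLOW(S) = {$, +}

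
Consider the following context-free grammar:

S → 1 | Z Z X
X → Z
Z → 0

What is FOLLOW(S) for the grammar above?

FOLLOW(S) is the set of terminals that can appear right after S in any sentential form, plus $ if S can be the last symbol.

We compute FOLLOW(S) using the standard algorithm.
FOLLOW(S) starts with {$}.
FIRST(S) = {0, 1}
FIRST(X) = {0}
FIRST(Z) = {0}
FOLLOW(S) = {$}
FOLLOW(X) = {$}
FOLLOW(Z) = {$, 0}
Therefore, FOLLOW(S) = {$}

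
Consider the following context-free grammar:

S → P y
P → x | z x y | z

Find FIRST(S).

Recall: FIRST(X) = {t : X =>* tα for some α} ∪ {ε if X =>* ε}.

We compute FIRST(S) using the standard algorithm.
FIRST(P) = {x, z}
FIRST(S) = {x, z}
Therefore, FIRST(S) = {x, z}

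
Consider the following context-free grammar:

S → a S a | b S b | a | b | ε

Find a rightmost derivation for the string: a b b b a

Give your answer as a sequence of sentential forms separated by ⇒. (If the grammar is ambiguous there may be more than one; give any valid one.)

S ⇒ a S a ⇒ a b S b a ⇒ a b b b a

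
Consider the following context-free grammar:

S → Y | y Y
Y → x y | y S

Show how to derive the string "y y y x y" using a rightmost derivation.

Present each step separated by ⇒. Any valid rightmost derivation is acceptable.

S ⇒ y Y ⇒ y y S ⇒ y y y Y ⇒ y y y x y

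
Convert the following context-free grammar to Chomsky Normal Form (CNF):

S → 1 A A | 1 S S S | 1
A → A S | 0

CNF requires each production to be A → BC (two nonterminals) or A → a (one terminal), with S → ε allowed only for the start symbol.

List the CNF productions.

T1 → 1; S → 1; A → 0; S → T1 X0; X0 → A A; S → T1 X1; X1 → S X2; X2 → S S; A → A S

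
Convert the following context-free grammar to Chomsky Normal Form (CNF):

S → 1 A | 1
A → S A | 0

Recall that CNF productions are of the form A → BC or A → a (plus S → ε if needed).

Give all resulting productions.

T1 → 1; S → 1; A → 0; S → T1 A; A → S A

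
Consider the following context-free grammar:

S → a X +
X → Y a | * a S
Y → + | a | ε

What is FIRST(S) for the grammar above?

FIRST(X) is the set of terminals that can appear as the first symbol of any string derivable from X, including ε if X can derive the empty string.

We compute FIRST(S) using the standard algorithm.
FIRST(S) = {a}
FIRST(X) = {*, +, a}
FIRST(Y) = {+, a, ε}
Therefore, FIRST(S) = {a}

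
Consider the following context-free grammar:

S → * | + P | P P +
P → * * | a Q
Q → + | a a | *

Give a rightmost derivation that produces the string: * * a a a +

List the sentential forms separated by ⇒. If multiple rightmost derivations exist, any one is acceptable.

S ⇒ P P + ⇒ P a Q + ⇒ P a a a + ⇒ * * a a a +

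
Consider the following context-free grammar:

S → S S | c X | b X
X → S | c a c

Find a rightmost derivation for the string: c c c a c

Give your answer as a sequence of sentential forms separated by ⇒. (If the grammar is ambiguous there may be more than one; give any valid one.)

S ⇒ c X ⇒ c S ⇒ c c X ⇒ c c c a c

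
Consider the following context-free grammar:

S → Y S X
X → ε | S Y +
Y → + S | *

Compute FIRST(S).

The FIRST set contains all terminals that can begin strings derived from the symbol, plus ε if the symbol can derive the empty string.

We compute FIRST(S) using the standard algorithm.
FIRST(S) = {*, +}
FIRST(X) = {*, +, ε}
FIRST(Y) = {*, +}
Therefore, FIRST(S) = {*, +}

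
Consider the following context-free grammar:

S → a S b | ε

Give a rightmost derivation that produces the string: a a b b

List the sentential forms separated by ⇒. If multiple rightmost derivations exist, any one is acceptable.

S ⇒ a S b ⇒ a a S b b ⇒ a a b b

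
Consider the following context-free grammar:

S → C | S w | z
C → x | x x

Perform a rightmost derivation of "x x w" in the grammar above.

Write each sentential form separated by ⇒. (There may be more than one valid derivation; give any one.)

S ⇒ S w ⇒ C w ⇒ x x w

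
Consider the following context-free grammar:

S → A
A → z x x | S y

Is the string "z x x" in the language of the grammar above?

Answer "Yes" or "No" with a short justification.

Yes - a valid derivation exists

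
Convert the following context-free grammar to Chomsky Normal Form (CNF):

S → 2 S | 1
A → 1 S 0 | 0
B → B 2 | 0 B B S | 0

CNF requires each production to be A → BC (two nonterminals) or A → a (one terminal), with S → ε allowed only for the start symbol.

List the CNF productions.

T2 → 2; S → 1; T1 → 1; T0 → 0; A → 0; B → 0; S → T2 S; A → T1 X0; X0 → S T0; B → B T2; B → T0 X1; X1 → B X2; X2 → B S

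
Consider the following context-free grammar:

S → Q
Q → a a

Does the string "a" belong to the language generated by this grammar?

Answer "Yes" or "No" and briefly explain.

No - no valid derivation exists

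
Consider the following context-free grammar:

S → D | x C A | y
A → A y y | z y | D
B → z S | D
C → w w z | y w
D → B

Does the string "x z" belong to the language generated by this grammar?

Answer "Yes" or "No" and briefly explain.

No - no valid derivation exists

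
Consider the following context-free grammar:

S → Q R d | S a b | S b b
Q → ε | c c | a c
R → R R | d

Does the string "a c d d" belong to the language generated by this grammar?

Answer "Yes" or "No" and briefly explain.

Yes - a valid derivation exists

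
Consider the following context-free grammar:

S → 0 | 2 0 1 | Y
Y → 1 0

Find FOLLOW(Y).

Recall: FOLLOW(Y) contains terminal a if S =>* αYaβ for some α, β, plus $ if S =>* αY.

We compute FOLLOW(Y) using the standard algorithm.
FOLLOW(S) starts with {$}.
FIRST(S) = {0, 1, 2}
FIRST(Y) = {1}
FOLLOW(S) = {$}
FOLLOW(Y) = {$}
Therefore, FOLLOW(Y) = {$}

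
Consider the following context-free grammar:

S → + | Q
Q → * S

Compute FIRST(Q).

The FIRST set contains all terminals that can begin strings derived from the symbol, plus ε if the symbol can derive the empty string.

We compute FIRST(Q) using the standard algorithm.
FIRST(Q) = {*}
FIRST(S) = {*, +}
Therefore, FIRST(Q) = {*}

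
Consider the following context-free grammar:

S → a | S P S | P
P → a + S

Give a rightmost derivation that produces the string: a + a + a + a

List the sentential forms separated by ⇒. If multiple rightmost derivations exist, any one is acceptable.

S ⇒ P ⇒ a + S ⇒ a + P ⇒ a + a + S ⇒ a + a + P ⇒ a + a + a + S ⇒ a + a + a + a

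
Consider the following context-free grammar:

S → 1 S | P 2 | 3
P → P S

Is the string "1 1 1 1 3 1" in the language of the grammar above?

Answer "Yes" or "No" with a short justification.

No - no valid derivation exists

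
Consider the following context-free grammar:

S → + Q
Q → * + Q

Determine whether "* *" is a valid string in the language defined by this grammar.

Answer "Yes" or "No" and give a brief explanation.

No - no valid derivation exists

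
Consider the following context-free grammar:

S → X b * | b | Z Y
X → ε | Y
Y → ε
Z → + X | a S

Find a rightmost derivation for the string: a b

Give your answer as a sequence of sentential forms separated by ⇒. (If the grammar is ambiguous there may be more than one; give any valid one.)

S ⇒ Z Y ⇒ Z ⇒ a S ⇒ a b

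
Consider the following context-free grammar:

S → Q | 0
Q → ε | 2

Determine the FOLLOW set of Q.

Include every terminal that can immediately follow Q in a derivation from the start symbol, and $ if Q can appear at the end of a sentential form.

We compute FOLLOW(Q) using the standard algorithm.
FOLLOW(S) starts with {$}.
FIRST(Q) = {2, ε}
FIRST(S) = {0, 2, ε}
FOLLOW(Q) = {$}
FOLLOW(S) = {$}
Therefore, FOLLOW(Q) = {$}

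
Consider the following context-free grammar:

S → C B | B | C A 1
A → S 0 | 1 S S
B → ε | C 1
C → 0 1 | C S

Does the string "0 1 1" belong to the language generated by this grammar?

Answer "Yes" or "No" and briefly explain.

Yes - a valid derivation exists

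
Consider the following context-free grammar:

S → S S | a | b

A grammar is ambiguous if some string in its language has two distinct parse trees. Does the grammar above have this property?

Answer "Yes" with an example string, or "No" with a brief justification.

Yes - the string 'a b a a a a' has two distinct parse trees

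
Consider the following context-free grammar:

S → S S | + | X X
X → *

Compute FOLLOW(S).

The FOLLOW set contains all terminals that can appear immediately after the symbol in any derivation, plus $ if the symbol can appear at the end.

We compute FOLLOW(S) using the standard algorithm.
FOLLOW(S) starts with {$}.
FIRST(S) = {*, +}
FIRST(X) = {*}
FOLLOW(S) = {$, *, +}
FOLLOW(X) = {$, *, +}
Therefore, FOLLOW(S) = {$, *, +}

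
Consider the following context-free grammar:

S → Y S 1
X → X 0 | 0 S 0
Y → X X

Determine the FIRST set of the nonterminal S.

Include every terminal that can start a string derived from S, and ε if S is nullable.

We compute FIRST(S) using the standard algorithm.
FIRST(S) = {0}
FIRST(X) = {0}
FIRST(Y) = {0}
Therefore, FIRST(S) = {0}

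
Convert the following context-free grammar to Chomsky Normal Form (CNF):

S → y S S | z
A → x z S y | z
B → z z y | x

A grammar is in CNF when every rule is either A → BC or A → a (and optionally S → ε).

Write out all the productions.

TY → y; S → z; TX → x; TZ → z; A → z; B → x; S → TY X0; X0 → S S; A → TX X1; X1 → TZ X2; X2 → S TY; B → TZ X3; X3 → TZ TY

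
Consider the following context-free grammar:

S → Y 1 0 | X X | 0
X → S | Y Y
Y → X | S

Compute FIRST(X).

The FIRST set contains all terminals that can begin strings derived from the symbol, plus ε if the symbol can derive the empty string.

We compute FIRST(X) using the standard algorithm.
FIRST(S) = {0}
FIRST(X) = {0}
FIRST(Y) = {0}
Therefore, FIRST(X) = {0}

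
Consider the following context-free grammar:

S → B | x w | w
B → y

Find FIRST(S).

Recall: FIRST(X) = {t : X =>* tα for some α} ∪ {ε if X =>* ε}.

We compute FIRST(S) using the standard algorithm.
FIRST(B) = {y}
FIRST(S) = {w, x, y}
Therefore, FIRST(S) = {w, x, y}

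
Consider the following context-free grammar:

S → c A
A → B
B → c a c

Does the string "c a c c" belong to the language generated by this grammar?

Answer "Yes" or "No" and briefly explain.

No - no valid derivation exists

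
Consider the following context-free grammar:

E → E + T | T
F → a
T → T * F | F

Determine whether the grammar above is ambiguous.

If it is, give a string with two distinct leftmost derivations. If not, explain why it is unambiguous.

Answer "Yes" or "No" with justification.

No - the grammar is unambiguous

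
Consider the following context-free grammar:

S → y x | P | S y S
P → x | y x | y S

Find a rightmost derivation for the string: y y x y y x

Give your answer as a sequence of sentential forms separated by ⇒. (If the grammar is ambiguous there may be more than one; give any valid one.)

S ⇒ P ⇒ y S ⇒ y S y S ⇒ y S y y x ⇒ y y x y y x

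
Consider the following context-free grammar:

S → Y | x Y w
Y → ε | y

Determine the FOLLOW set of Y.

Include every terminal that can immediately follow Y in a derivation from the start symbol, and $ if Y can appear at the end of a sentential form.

We compute FOLLOW(Y) using the standard algorithm.
FOLLOW(S) starts with {$}.
FIRST(S) = {x, y, ε}
FIRST(Y) = {y, ε}
FOLLOW(S) = {$}
FOLLOW(Y) = {$, w}
Therefore, FOLLOW(Y) = {$, w}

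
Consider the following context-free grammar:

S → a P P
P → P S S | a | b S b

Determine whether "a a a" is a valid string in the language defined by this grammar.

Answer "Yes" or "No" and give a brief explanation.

Yes - a valid derivation exists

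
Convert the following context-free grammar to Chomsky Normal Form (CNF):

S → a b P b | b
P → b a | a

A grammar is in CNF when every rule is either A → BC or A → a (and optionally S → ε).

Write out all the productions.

TA → a; TB → b; S → b; P → a; S → TA X0; X0 → TB X1; X1 → P TB; P → TB TA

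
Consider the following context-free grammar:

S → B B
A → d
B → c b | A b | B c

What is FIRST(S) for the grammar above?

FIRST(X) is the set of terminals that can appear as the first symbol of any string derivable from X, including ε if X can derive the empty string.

We compute FIRST(S) using the standard algorithm.
FIRST(A) = {d}
FIRST(B) = {c, d}
FIRST(S) = {c, d}
Therefore, FIRST(S) = {c, d}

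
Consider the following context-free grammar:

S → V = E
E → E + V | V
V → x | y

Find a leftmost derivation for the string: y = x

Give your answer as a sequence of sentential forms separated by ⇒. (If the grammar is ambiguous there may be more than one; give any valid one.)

S ⇒ V = E ⇒ y = E ⇒ y = V ⇒ y = x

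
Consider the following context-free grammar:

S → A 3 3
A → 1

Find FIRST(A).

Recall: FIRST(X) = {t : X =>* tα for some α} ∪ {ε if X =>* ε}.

We compute FIRST(A) using the standard algorithm.
FIRST(A) = {1}
FIRST(S) = {1}
Therefore, FIRST(A) = {1}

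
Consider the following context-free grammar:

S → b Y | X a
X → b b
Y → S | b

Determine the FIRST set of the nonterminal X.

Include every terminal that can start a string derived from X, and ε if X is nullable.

We compute FIRST(X) using the standard algorithm.
FIRST(S) = {b}
FIRST(X) = {b}
FIRST(Y) = {b}
Therefore, FIRST(X) = {b}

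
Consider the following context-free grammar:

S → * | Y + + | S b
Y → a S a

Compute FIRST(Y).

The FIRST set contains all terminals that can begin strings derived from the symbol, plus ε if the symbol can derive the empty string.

We compute FIRST(Y) using the standard algorithm.
FIRST(S) = {*, a}
FIRST(Y) = {a}
Therefore, FIRST(Y) = {a}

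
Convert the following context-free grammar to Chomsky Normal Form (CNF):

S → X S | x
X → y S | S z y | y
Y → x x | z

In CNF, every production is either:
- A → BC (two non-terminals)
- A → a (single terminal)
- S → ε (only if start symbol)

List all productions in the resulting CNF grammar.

S → x; TY → y; TZ → z; X → y; TX → x; Y → z; S → X S; X → TY S; X → S X0; X0 → TZ TY; Y → TX TX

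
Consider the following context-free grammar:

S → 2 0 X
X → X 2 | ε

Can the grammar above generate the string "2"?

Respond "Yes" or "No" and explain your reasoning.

No - no valid derivation exists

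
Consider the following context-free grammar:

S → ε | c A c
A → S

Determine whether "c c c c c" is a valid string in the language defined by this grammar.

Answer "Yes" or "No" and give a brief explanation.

No - no valid derivation exists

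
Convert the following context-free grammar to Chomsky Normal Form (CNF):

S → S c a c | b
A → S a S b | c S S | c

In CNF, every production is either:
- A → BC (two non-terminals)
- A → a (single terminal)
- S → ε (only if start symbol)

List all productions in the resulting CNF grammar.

TC → c; TA → a; S → b; TB → b; A → c; S → S X0; X0 → TC X1; X1 → TA TC; A → S X2; X2 → TA X3; X3 → S TB; A → TC X4; X4 → S S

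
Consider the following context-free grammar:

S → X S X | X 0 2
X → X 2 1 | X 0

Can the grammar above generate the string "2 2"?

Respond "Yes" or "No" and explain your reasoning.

No - no valid derivation exists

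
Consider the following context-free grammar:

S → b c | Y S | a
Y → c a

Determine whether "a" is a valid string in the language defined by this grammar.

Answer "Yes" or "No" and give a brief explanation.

Yes - a valid derivation exists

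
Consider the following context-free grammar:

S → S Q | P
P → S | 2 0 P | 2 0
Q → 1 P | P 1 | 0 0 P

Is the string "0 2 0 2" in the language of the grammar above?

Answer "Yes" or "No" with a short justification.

No - no valid derivation exists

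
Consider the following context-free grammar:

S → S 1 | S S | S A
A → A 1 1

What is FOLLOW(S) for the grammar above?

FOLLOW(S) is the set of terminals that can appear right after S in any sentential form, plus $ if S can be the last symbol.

We compute FOLLOW(S) using the standard algorithm.
FOLLOW(S) starts with {$}.
FIRST(A) = {}
FIRST(S) = {}
FOLLOW(A) = {$, 1}
FOLLOW(S) = {$, 1}
Therefore, FOLLOW(S) = {$, 1}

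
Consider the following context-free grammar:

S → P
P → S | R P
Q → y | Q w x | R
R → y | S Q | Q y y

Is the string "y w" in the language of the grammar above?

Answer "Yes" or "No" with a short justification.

No - no valid derivation exists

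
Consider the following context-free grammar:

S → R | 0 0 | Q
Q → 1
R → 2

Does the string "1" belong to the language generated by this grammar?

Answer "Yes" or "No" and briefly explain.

Yes - a valid derivation exists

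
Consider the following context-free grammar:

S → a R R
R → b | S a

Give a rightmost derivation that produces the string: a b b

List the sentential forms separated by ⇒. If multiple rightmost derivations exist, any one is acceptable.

S ⇒ a R R ⇒ a R b ⇒ a b b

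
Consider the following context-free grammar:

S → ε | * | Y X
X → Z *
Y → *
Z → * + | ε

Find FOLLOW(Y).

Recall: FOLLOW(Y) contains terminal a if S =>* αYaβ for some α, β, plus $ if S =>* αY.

We compute FOLLOW(Y) using the standard algorithm.
FOLLOW(S) starts with {$}.
FIRST(S) = {*, ε}
FIRST(X) = {*}
FIRST(Y) = {*}
FIRST(Z) = {*, ε}
FOLLOW(S) = {$}
FOLLOW(X) = {$}
FOLLOW(Y) = {*}
FOLLOW(Z) = {*}
Therefore, FOLLOW(Y) = {*}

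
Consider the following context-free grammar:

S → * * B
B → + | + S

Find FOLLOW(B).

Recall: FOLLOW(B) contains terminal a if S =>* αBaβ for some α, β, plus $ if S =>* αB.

We compute FOLLOW(B) using the standard algorithm.
FOLLOW(S) starts with {$}.
FIRST(B) = {+}
FIRST(S) = {*}
FOLLOW(B) = {$}
FOLLOW(S) = {$}
Therefore, FOLLOW(B) = {$}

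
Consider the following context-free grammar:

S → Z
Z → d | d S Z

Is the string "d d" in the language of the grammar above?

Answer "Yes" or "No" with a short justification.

No - no valid derivation exists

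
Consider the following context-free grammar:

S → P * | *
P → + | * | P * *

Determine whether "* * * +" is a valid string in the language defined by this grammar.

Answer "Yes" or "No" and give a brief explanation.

No - no valid derivation exists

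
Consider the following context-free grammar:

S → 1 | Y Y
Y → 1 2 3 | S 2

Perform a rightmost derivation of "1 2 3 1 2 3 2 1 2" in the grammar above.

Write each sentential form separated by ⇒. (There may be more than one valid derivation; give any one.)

S ⇒ Y Y ⇒ Y S 2 ⇒ Y 1 2 ⇒ S 2 1 2 ⇒ Y Y 2 1 2 ⇒ Y 1 2 3 2 1 2 ⇒ 1 2 3 1 2 3 2 1 2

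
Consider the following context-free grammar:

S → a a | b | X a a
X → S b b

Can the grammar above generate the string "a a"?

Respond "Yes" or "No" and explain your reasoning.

Yes - a valid derivation exists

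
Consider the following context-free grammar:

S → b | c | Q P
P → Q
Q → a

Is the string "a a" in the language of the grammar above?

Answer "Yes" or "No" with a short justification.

Yes - a valid derivation exists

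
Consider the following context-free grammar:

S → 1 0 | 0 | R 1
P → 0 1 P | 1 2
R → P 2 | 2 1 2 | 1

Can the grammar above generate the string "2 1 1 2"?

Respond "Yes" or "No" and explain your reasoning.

No - no valid derivation exists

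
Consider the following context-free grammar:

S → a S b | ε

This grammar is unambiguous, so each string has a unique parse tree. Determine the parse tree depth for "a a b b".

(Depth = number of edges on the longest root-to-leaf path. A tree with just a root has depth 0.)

3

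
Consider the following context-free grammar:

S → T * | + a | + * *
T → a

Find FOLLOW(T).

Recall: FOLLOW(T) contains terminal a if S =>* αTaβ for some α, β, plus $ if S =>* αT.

We compute FOLLOW(T) using the standard algorithm.
FOLLOW(S) starts with {$}.
FIRST(S) = {+, a}
FIRST(T) = {a}
FOLLOW(S) = {$}
FOLLOW(T) = {*}
Therefore, FOLLOW(T) = {*}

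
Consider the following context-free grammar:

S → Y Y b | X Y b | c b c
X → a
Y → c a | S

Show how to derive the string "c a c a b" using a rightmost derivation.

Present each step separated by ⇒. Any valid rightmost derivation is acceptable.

S ⇒ Y Y b ⇒ Y c a b ⇒ c a c a b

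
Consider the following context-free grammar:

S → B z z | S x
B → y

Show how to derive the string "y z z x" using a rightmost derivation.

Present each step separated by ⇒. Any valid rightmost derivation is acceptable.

S ⇒ S x ⇒ B z z x ⇒ y z z x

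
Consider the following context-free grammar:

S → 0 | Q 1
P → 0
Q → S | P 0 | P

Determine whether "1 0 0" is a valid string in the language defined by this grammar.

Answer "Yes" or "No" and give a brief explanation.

No - no valid derivation exists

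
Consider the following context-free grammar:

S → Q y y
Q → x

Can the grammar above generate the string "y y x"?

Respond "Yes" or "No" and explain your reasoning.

No - no valid derivation exists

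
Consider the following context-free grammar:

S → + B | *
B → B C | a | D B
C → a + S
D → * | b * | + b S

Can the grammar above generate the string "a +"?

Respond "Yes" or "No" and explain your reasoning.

No - no valid derivation exists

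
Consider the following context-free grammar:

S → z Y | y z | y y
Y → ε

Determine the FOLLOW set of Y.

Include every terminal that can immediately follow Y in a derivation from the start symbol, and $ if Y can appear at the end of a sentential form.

We compute FOLLOW(Y) using the standard algorithm.
FOLLOW(S) starts with {$}.
FIRST(S) = {y, z}
FIRST(Y) = {ε}
FOLLOW(S) = {$}
FOLLOW(Y) = {$}
Therefore, FOLLOW(Y) = {$}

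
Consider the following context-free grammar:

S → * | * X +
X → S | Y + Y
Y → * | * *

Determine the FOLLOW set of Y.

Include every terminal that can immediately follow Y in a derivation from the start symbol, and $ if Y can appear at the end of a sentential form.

We compute FOLLOW(Y) using the standard algorithm.
FOLLOW(S) starts with {$}.
FIRST(S) = {*}
FIRST(X) = {*}
FIRST(Y) = {*}
FOLLOW(S) = {$, +}
FOLLOW(X) = {+}
FOLLOW(Y) = {+}
Therefore, FOLLOW(Y) = {+}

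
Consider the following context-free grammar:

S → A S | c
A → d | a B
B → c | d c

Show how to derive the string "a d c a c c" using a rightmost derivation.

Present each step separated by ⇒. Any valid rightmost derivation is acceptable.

S ⇒ A S ⇒ A A S ⇒ A A c ⇒ A a B c ⇒ A a c c ⇒ a B a c c ⇒ a d c a c c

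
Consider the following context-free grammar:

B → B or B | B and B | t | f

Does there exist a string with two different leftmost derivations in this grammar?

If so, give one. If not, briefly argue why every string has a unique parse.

Yes - the string 'f and t or f and t' has two distinct leftmost derivations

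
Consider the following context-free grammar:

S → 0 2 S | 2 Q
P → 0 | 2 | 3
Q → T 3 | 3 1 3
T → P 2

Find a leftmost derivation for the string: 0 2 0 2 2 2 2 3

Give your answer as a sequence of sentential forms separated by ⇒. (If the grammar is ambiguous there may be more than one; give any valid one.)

S ⇒ 0 2 S ⇒ 0 2 0 2 S ⇒ 0 2 0 2 2 Q ⇒ 0 2 0 2 2 T 3 ⇒ 0 2 0 2 2 P 2 3 ⇒ 0 2 0 2 2 2 2 3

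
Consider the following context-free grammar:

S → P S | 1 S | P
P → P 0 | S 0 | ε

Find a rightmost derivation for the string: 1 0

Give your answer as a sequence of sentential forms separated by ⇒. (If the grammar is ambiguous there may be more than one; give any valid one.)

S ⇒ 1 S ⇒ 1 P ⇒ 1 P 0 ⇒ 1 0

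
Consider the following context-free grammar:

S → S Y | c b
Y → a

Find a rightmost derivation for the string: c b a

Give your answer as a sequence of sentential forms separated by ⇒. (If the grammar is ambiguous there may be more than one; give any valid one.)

S ⇒ S Y ⇒ S a ⇒ c b a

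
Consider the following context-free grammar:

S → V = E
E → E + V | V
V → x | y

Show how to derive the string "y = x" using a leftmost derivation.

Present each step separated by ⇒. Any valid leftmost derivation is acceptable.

S ⇒ V = E ⇒ y = E ⇒ y = V ⇒ y = x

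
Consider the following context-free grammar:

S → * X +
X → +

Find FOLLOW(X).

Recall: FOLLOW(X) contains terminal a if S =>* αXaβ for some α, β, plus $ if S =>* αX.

We compute FOLLOW(X) using the standard algorithm.
FOLLOW(S) starts with {$}.
FIRST(S) = {*}
FIRST(X) = {+}
FOLLOW(S) = {$}
FOLLOW(X) = {+}
Therefore, FOLLOW(X) = {+}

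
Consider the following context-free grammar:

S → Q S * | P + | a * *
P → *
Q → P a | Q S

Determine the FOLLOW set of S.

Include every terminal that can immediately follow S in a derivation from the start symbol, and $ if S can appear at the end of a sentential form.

We compute FOLLOW(S) using the standard algorithm.
FOLLOW(S) starts with {$}.
FIRST(P) = {*}
FIRST(Q) = {*}
FIRST(S) = {*, a}
FOLLOW(P) = {+, a}
FOLLOW(Q) = {*, a}
FOLLOW(S) = {$, *, a}
Therefore, FOLLOW(S) = {$, *, a}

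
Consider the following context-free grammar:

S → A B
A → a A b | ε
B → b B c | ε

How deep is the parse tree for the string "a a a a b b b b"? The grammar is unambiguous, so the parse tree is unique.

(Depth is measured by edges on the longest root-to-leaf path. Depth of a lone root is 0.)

6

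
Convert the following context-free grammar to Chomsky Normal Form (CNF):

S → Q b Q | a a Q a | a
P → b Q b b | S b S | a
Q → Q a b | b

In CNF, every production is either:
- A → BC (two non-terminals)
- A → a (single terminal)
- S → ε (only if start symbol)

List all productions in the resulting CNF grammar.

TB → b; TA → a; S → a; P → a; Q → b; S → Q X0; X0 → TB Q; S → TA X1; X1 → TA X2; X2 → Q TA; P → TB X3; X3 → Q X4; X4 → TB TB; P → S X5; X5 → TB S; Q → Q X6; X6 → TA TB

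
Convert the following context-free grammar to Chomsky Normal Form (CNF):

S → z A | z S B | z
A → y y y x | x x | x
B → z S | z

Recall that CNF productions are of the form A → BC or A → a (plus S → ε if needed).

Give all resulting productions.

TZ → z; S → z; TY → y; TX → x; A → x; B → z; S → TZ A; S → TZ X0; X0 → S B; A → TY X1; X1 → TY X2; X2 → TY TX; A → TX TX; B → TZ S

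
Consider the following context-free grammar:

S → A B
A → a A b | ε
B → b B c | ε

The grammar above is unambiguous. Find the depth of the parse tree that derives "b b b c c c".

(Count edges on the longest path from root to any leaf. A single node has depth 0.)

5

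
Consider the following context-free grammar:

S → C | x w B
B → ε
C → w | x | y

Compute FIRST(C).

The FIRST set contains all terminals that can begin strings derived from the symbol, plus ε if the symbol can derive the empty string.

We compute FIRST(C) using the standard algorithm.
FIRST(B) = {ε}
FIRST(C) = {w, x, y}
FIRST(S) = {w, x, y}
Therefore, FIRST(C) = {w, x, y}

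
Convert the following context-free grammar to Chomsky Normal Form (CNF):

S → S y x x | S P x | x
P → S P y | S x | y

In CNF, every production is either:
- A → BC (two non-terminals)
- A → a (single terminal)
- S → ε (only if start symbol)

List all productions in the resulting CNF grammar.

TY → y; TX → x; S → x; P → y; S → S X0; X0 → TY X1; X1 → TX TX; S → S X2; X2 → P TX; P → S X3; X3 → P TY; P → S TX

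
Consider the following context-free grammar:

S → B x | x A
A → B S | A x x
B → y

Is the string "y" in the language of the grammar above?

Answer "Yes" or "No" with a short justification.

No - no valid derivation exists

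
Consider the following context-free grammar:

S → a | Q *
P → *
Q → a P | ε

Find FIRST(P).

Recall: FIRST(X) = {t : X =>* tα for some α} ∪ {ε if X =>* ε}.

We compute FIRST(P) using the standard algorithm.
FIRST(P) = {*}
FIRST(Q) = {a, ε}
FIRST(S) = {*, a}
Therefore, FIRST(P) = {*}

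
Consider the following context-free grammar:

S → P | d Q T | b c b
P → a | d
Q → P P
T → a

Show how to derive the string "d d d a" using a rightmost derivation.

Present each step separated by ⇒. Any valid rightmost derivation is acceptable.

S ⇒ d Q T ⇒ d Q a ⇒ d P P a ⇒ d P d a ⇒ d d d a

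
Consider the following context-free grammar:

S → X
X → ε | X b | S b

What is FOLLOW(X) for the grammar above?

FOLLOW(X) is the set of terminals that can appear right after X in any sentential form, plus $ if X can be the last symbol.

We compute FOLLOW(X) using the standard algorithm.
FOLLOW(S) starts with {$}.
FIRST(S) = {b, ε}
FIRST(X) = {b, ε}
FOLLOW(S) = {$, b}
FOLLOW(X) = {$, b}
Therefore, FOLLOW(X) = {$, b}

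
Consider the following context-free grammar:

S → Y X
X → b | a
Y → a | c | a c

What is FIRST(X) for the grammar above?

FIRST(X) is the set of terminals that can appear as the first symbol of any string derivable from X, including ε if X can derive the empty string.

We compute FIRST(X) using the standard algorithm.
FIRST(S) = {a, c}
FIRST(X) = {a, b}
FIRST(Y) = {a, c}
Therefore, FIRST(X) = {a, b}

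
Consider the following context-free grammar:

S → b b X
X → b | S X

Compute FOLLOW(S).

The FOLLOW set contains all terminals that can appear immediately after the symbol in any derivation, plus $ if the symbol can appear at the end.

We compute FOLLOW(S) using the standard algorithm.
FOLLOW(S) starts with {$}.
FIRST(S) = {b}
FIRST(X) = {b}
FOLLOW(S) = {$, b}
FOLLOW(X) = {$, b}
Therefore, FOLLOW(S) = {$, b}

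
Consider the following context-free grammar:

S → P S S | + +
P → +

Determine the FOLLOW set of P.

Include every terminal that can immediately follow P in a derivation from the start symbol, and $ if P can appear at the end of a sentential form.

We compute FOLLOW(P) using the standard algorithm.
FOLLOW(S) starts with {$}.
FIRST(P) = {+}
FIRST(S) = {+}
FOLLOW(P) = {+}
FOLLOW(S) = {$, +}
Therefore, FOLLOW(P) = {+}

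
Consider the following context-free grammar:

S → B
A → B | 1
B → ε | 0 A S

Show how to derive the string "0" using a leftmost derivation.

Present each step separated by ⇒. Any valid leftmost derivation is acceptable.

S ⇒ B ⇒ 0 A S ⇒ 0 B S ⇒ 0 S ⇒ 0 B ⇒ 0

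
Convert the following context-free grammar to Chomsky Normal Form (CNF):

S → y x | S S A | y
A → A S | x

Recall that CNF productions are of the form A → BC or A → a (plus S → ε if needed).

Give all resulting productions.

TY → y; TX → x; S → y; A → x; S → TY TX; S → S X0; X0 → S A; A → A S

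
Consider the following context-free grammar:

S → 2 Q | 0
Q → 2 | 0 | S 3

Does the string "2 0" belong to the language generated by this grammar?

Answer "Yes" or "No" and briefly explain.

Yes - a valid derivation exists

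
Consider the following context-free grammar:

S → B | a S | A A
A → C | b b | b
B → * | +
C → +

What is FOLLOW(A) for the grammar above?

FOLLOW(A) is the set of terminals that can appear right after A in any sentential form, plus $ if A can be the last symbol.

We compute FOLLOW(A) using the standard algorithm.
FOLLOW(S) starts with {$}.
FIRST(A) = {+, b}
FIRST(B) = {*, +}
FIRST(C) = {+}
FIRST(S) = {*, +, a, b}
FOLLOW(A) = {$, +, b}
FOLLOW(B) = {$}
FOLLOW(C) = {$, +, b}
FOLLOW(S) = {$}
Therefore, FOLLOW(A) = {$, +, b}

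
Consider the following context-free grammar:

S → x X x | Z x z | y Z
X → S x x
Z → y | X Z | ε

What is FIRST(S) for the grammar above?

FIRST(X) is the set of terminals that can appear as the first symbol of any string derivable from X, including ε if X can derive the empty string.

We compute FIRST(S) using the standard algorithm.
FIRST(S) = {x, y}
FIRST(X) = {x, y}
FIRST(Z) = {x, y, ε}
Therefore, FIRST(S) = {x, y}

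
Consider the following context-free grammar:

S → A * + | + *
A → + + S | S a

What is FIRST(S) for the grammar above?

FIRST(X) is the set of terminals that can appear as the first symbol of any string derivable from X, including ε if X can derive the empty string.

We compute FIRST(S) using the standard algorithm.
FIRST(A) = {+}
FIRST(S) = {+}
Therefore, FIRST(S) = {+}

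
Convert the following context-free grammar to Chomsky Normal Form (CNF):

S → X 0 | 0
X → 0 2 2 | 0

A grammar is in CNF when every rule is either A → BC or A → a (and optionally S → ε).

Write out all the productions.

T0 → 0; S → 0; T2 → 2; X → 0; S → X T0; X → T0 X0; X0 → T2 T2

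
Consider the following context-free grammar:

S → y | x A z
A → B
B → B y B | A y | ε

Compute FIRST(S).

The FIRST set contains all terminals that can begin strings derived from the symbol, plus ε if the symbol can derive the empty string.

We compute FIRST(S) using the standard algorithm.
FIRST(A) = {y, ε}
FIRST(B) = {y, ε}
FIRST(S) = {x, y}
Therefore, FIRST(S) = {x, y}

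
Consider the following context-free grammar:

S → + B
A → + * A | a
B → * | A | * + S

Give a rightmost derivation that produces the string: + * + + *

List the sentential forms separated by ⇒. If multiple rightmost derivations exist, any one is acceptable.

S ⇒ + B ⇒ + * + S ⇒ + * + + B ⇒ + * + + *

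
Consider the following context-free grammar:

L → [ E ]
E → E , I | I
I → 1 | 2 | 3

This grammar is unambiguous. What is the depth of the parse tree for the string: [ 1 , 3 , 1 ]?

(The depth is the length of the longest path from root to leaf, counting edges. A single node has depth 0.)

5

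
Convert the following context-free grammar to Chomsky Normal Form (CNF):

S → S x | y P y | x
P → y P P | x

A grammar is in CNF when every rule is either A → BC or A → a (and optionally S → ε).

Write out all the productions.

TX → x; TY → y; S → x; P → x; S → S TX; S → TY X0; X0 → P TY; P → TY X1; X1 → P P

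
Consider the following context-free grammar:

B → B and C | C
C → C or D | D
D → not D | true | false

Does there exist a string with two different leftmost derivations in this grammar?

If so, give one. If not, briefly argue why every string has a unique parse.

No - every string in the language has a unique leftmost derivation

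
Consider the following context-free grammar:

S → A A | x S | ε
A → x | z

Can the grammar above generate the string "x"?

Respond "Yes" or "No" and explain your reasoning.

Yes - a valid derivation exists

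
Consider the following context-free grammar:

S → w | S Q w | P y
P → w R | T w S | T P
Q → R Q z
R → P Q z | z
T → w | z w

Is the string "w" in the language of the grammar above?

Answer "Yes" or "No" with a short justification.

Yes - a valid derivation exists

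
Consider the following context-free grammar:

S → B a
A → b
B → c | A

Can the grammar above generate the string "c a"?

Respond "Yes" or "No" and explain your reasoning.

Yes - a valid derivation exists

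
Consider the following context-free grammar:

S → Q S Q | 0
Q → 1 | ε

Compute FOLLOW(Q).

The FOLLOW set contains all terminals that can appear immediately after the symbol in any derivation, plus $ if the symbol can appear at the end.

We compute FOLLOW(Q) using the standard algorithm.
FOLLOW(S) starts with {$}.
FIRST(Q) = {1, ε}
FIRST(S) = {0, 1}
FOLLOW(Q) = {$, 0, 1}
FOLLOW(S) = {$, 1}
Therefore, FOLLOW(Q) = {$, 0, 1}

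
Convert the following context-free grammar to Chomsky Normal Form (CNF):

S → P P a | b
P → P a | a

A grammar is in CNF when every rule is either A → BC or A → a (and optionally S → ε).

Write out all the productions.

TA → a; S → b; P → a; S → P X0; X0 → P TA; P → P TA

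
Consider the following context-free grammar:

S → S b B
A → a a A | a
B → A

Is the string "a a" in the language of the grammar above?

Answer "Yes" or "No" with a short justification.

No - no valid derivation exists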